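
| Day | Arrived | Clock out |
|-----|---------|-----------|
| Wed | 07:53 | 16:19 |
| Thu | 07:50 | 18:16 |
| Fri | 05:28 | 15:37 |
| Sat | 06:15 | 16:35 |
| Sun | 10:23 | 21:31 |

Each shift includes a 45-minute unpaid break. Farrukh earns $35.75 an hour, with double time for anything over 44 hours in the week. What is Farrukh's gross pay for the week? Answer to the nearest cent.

$1768.43

Wed: 07:53–16:19 = 8 h 26 min; less 45 min break → 7 h 41 min
Thu: 07:50–18:16 = 10 h 26 min; less 45 min break → 9 h 41 min
Fri: 05:28–15:37 = 10 h 9 min; less 45 min break → 9 h 24 min
Sat: 06:15–16:35 = 10 h 20 min; less 45 min break → 9 h 35 min
Sun: 10:23–21:31 = 11 h 8 min; less 45 min break → 10 h 23 min
Total worked: 46 h 44 min = 2804 min.
Regular 44 h 0 min = 2640 min at $35.75/h; overtime 2 h 44 min = 164 min at $71.50/h.
Pay = (2640 × $35.75 + 164 × $71.50) ÷ 60 = $1768.43.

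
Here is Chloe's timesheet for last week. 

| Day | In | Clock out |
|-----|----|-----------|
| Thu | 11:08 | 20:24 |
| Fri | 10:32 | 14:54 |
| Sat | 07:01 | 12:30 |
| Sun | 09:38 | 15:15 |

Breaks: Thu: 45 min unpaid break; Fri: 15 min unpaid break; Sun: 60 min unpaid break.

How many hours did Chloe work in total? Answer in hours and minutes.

22 h 44 min

Thu: 11:08–20:24 = 9 h 16 min; less 45 min break → 8 h 31 min
Fri: 10:32–14:54 = 4 h 22 min; less 15 min break → 4 h 7 min
Sat: 07:01–12:30 = 5 h 29 min
Sun: 09:38–15:15 = 5 h 37 min; less 60 min break → 4 h 37 min
Total: 8 h 31 min + 4 h 7 min + 5 h 29 min + 4 h 37 min = 22 h 44 min.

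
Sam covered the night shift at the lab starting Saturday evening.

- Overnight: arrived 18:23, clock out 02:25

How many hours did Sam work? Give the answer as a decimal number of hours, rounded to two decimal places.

Overnight: 18:23 → midnight = 5 h 37 min; midnight → 02:25 = 2 h 25 min; span 8 h 2 min

8.03 hours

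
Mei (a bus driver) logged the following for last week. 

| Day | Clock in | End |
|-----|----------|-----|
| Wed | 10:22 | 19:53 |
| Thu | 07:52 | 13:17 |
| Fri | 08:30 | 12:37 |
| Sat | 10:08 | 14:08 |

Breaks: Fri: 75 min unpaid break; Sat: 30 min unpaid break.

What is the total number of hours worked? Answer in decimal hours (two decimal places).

21.30 hours

Wed: 10:22–19:53 = 9 h 31 min
Thu: 07:52–13:17 = 5 h 25 min
Fri: 08:30–12:37 = 4 h 7 min; less 75 min break → 2 h 52 min
Sat: 10:08–14:08 = 4 h 0 min; less 30 min break → 3 h 30 min
Total: 9 h 31 min + 5 h 25 min + 2 h 52 min + 3 h 30 min = 21 h 18 min.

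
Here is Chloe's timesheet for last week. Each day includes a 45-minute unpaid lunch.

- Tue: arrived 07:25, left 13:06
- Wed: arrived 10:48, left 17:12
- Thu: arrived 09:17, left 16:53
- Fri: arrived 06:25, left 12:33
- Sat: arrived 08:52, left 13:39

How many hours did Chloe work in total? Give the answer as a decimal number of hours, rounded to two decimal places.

26.85 hours

Tue: 07:25–13:06 = 5 h 41 min; less 45 min break → 4 h 56 min
Wed: 10:48–17:12 = 6 h 24 min; less 45 min break → 5 h 39 min
Thu: 09:17–16:53 = 7 h 36 min; less 45 min break → 6 h 51 min
Fri: 06:25–12:33 = 6 h 8 min; less 45 min break → 5 h 23 min
Sat: 08:52–13:39 = 4 h 47 min; less 45 min break → 4 h 2 min
Total: 4 h 56 min + 5 h 39 min + 6 h 51 min + 5 h 23 min + 4 h 2 min = 26 h 51 min.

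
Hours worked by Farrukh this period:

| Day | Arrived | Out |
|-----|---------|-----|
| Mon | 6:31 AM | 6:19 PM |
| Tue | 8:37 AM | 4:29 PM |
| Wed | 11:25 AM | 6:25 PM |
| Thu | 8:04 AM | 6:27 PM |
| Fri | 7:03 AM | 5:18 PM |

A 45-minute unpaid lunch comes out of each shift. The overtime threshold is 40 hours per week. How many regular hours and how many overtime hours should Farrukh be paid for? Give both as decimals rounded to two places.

Mon: 6:31 AM–6:19 PM = 11 h 48 min; less 45 min break → 11 h 3 min
Tue: 8:37 AM–4:29 PM = 7 h 52 min; less 45 min break → 7 h 7 min
Wed: 11:25 AM–6:25 PM = 7 h 0 min; less 45 min break → 6 h 15 min
Thu: 8:04 AM–6:27 PM = 10 h 23 min; less 45 min break → 9 h 38 min
Fri: 7:03 AM–5:18 PM = 10 h 15 min; less 45 min break → 9 h 30 min
Total worked: 43 h 33 min = 43.55 h.
Threshold 40 h → overtime 3 h 33 min, regular 40 h 0 min.

Regular 40.00 hours, overtime 3.55 hours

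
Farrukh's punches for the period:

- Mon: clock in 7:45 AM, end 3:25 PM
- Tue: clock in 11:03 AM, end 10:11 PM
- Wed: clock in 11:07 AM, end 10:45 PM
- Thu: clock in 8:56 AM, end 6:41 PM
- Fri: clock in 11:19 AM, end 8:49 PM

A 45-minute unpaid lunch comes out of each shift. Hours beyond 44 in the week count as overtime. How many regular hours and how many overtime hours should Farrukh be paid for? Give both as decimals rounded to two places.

Mon: 7:45 AM–3:25 PM = 7 h 40 min; less 45 min break → 6 h 55 min
Tue: 11:03 AM–10:11 PM = 11 h 8 min; less 45 min break → 10 h 23 min
Wed: 11:07 AM–10:45 PM = 11 h 38 min; less 45 min break → 10 h 53 min
Thu: 8:56 AM–6:41 PM = 9 h 45 min; less 45 min break → 9 h 0 min
Fri: 11:19 AM–8:49 PM = 9 h 30 min; less 45 min break → 8 h 45 min
Total worked: 45 h 56 min = 45.93 h.
Threshold 44 h → overtime 1 h 56 min, regular 44 h 0 min.

Regular 44.00 hours, overtime 1.93 hours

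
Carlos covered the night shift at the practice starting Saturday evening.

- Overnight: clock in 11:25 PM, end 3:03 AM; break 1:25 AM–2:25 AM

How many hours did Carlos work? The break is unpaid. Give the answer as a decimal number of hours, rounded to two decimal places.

Overnight: 11:25 PM → midnight = 0 h 35 min; midnight → 3:03 AM = 3 h 3 min; span 3 h 38 min; less 60 min break → 2 h 38 min

2.63 hours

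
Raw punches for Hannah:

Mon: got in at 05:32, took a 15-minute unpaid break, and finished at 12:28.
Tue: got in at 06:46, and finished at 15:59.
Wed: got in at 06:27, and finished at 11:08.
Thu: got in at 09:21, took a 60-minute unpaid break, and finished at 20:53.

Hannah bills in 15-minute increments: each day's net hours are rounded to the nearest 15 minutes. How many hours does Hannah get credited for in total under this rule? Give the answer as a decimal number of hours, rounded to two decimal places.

31.25 hours

Mon: 05:32–12:28 = 6 h 56 min − 15 min = 6 h 41 min → rounds to 6 h 45 min
Tue: 06:46–15:59 = 9 h 13 min → rounds to 9 h 15 min
Wed: 06:27–11:08 = 4 h 41 min → rounds to 4 h 45 min
Thu: 09:21–20:53 = 11 h 32 min − 60 min = 10 h 32 min → rounds to 10 h 30 min
Total credited: 31 h 15 min.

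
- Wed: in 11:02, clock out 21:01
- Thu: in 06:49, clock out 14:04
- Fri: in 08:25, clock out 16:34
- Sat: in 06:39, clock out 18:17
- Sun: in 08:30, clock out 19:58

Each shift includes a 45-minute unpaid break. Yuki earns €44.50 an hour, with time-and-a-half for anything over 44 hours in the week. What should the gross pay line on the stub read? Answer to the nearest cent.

€2006.95

Wed: 11:02–21:01 = 9 h 59 min; less 45 min break → 9 h 14 min
Thu: 06:49–14:04 = 7 h 15 min; less 45 min break → 6 h 30 min
Fri: 08:25–16:34 = 8 h 9 min; less 45 min break → 7 h 24 min
Sat: 06:39–18:17 = 11 h 38 min; less 45 min break → 10 h 53 min
Sun: 08:30–19:58 = 11 h 28 min; less 45 min break → 10 h 43 min
Total worked: 44 h 44 min = 2684 min.
Regular 44 h 0 min = 2640 min at €44.50/h; overtime 0 h 44 min = 44 min at €66.75/h.
Pay = (2640 × €44.50 + 44 × €66.75) ÷ 60 = €2006.95.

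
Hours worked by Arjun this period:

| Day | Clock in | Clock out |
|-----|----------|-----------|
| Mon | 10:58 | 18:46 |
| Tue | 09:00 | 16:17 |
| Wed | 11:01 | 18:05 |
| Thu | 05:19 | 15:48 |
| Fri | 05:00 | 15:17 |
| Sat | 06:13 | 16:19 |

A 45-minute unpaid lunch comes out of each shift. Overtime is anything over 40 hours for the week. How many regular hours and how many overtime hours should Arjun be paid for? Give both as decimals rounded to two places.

Mon: 10:58–18:46 = 7 h 48 min; less 45 min break → 7 h 3 min
Tue: 09:00–16:17 = 7 h 17 min; less 45 min break → 6 h 32 min
Wed: 11:01–18:05 = 7 h 4 min; less 45 min break → 6 h 19 min
Thu: 05:19–15:48 = 10 h 29 min; less 45 min break → 9 h 44 min
Fri: 05:00–15:17 = 10 h 17 min; less 45 min break → 9 h 32 min
Sat: 06:13–16:19 = 10 h 6 min; less 45 min break → 9 h 21 min
Total worked: 48 h 31 min = 48.52 h.
Threshold 40 h → overtime 8 h 31 min, regular 40 h 0 min.

Regular 40.00 hours, overtime 8.52 hours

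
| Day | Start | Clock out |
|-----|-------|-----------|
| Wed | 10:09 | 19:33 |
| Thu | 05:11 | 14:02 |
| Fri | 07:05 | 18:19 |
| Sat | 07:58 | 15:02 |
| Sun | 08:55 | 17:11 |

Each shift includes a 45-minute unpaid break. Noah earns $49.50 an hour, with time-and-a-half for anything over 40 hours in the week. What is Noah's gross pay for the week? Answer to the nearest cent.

Wed: 10:09–19:33 = 9 h 24 min; less 45 min break → 8 h 39 min
Thu: 05:11–14:02 = 8 h 51 min; less 45 min break → 8 h 6 min
Fri: 07:05–18:19 = 11 h 14 min; less 45 min break → 10 h 29 min
Sat: 07:58–15:02 = 7 h 4 min; less 45 min break → 6 h 19 min
Sun: 08:55–17:11 = 8 h 16 min; less 45 min break → 7 h 31 min
Total worked: 41 h 4 min = 2464 min.
Regular 40 h 0 min = 2400 min at $49.50/h; overtime 1 h 4 min = 64 min at $74.25/h.
Pay = (2400 × $49.50 + 64 × $74.25) ÷ 60 = $2059.20.

$2059.20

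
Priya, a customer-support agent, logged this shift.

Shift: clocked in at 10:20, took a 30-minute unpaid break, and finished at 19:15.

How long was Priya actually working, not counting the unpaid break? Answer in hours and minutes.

8 h 25 min

Shift: 10:20–19:15 = 8 h 55 min; less 30 min break → 8 h 25 min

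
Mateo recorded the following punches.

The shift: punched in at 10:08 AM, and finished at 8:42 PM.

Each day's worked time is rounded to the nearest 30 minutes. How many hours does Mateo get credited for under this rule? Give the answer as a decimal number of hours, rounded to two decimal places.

The shift: 10:08 AM–8:42 PM = 10 h 34 min → rounds to 10 h 30 min

10.50 hours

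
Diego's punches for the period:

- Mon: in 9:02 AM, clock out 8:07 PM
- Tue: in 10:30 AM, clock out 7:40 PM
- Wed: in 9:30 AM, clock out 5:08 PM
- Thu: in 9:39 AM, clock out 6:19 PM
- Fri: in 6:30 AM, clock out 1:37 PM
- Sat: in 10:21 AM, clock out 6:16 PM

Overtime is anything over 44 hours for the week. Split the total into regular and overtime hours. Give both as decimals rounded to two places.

Mon: 9:02 AM–8:07 PM = 11 h 5 min
Tue: 10:30 AM–7:40 PM = 9 h 10 min
Wed: 9:30 AM–5:08 PM = 7 h 38 min
Thu: 9:39 AM–6:19 PM = 8 h 40 min
Fri: 6:30 AM–1:37 PM = 7 h 7 min
Sat: 10:21 AM–6:16 PM = 7 h 55 min
Total worked: 51 h 35 min = 51.58 h.
Threshold 44 h → overtime 7 h 35 min, regular 44 h 0 min.

Regular 44.00 hours, overtime 7.58 hours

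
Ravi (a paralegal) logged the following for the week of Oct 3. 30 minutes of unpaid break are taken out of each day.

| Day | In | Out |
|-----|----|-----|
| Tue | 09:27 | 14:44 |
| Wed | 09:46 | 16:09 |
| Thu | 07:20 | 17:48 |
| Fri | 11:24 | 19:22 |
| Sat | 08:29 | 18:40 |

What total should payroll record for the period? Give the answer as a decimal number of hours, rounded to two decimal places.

Tue: 09:27–14:44 = 5 h 17 min; less 30 min break → 4 h 47 min
Wed: 09:46–16:09 = 6 h 23 min; less 30 min break → 5 h 53 min
Thu: 07:20–17:48 = 10 h 28 min; less 30 min break → 9 h 58 min
Fri: 11:24–19:22 = 7 h 58 min; less 30 min break → 7 h 28 min
Sat: 08:29–18:40 = 10 h 11 min; less 30 min break → 9 h 41 min
Total: 4 h 47 min + 5 h 53 min + 9 h 58 min + 7 h 28 min + 9 h 41 min = 37 h 47 min.

37.78 hours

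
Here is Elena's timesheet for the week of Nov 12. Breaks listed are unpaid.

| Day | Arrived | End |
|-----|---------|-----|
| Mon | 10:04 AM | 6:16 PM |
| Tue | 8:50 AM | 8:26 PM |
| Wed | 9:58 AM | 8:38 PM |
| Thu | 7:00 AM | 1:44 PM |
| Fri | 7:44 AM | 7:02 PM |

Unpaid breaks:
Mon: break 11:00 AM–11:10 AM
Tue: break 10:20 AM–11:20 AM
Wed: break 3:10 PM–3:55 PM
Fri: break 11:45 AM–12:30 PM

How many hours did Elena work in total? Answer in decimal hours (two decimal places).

Mon: 10:04 AM–6:16 PM = 8 h 12 min; less 10 min break → 8 h 2 min
Tue: 8:50 AM–8:26 PM = 11 h 36 min; less 60 min break → 10 h 36 min
Wed: 9:58 AM–8:38 PM = 10 h 40 min; less 45 min break → 9 h 55 min
Thu: 7:00 AM–1:44 PM = 6 h 44 min
Fri: 7:44 AM–7:02 PM = 11 h 18 min; less 45 min break → 10 h 33 min
Total: 8 h 2 min + 10 h 36 min + 9 h 55 min + 6 h 44 min + 10 h 33 min = 45 h 50 min.

45.83 hours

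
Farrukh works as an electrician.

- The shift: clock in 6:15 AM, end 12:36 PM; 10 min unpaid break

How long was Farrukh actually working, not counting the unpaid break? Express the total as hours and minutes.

6 h 11 min

The shift: 6:15 AM–12:36 PM = 6 h 21 min; less 10 min break → 6 h 11 min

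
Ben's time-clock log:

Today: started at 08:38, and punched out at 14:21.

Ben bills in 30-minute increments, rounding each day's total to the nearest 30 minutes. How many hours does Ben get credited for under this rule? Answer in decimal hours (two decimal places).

Today: 08:38–14:21 = 5 h 43 min → rounds to 5 h 30 min

5.50 hours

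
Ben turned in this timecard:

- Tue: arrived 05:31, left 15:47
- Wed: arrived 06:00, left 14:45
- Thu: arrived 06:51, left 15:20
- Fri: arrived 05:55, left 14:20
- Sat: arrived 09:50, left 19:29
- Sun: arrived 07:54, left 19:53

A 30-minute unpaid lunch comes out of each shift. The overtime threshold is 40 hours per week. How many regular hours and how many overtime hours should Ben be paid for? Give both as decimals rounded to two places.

Regular 40.00 hours, overtime 14.55 hours

Tue: 05:31–15:47 = 10 h 16 min; less 30 min break → 9 h 46 min
Wed: 06:00–14:45 = 8 h 45 min; less 30 min break → 8 h 15 min
Thu: 06:51–15:20 = 8 h 29 min; less 30 min break → 7 h 59 min
Fri: 05:55–14:20 = 8 h 25 min; less 30 min break → 7 h 55 min
Sat: 09:50–19:29 = 9 h 39 min; less 30 min break → 9 h 9 min
Sun: 07:54–19:53 = 11 h 59 min; less 30 min break → 11 h 29 min
Total worked: 54 h 33 min = 54.55 h.
Threshold 40 h → overtime 14 h 33 min, regular 40 h 0 min.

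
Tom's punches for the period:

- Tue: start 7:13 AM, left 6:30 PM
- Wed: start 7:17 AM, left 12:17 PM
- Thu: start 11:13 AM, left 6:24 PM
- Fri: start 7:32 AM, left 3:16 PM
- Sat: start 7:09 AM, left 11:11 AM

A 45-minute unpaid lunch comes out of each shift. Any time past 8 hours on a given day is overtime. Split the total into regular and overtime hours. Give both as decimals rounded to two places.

Regular 28.95 hours, overtime 2.53 hours

Tue: 7:13 AM–6:30 PM = 11 h 17 min; less 45 min break → 10 h 32 min
Wed: 7:17 AM–12:17 PM = 5 h 0 min; less 45 min break → 4 h 15 min
Thu: 11:13 AM–6:24 PM = 7 h 11 min; less 45 min break → 6 h 26 min
Fri: 7:32 AM–3:16 PM = 7 h 44 min; less 45 min break → 6 h 59 min
Sat: 7:09 AM–11:11 AM = 4 h 2 min; less 45 min break → 3 h 17 min
Tue reg 8 h 0 min / OT 2 h 32 min; Wed reg 4 h 15 min / OT 0 h 0 min; Thu reg 6 h 26 min / OT 0 h 0 min; Fri reg 6 h 59 min / OT 0 h 0 min; Sat reg 3 h 17 min / OT 0 h 0 min.
Totals: regular 28 h 57 min, overtime 2 h 32 min.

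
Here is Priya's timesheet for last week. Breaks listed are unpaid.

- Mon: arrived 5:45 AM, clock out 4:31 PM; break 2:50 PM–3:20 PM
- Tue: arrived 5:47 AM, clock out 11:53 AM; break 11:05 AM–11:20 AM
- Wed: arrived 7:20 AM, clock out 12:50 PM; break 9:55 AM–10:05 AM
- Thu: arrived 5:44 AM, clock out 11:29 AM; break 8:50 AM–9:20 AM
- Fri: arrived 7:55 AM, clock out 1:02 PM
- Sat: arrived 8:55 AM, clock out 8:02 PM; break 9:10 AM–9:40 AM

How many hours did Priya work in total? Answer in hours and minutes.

Mon: 5:45 AM–4:31 PM = 10 h 46 min; less 30 min break → 10 h 16 min
Tue: 5:47 AM–11:53 AM = 6 h 6 min; less 15 min break → 5 h 51 min
Wed: 7:20 AM–12:50 PM = 5 h 30 min; less 10 min break → 5 h 20 min
Thu: 5:44 AM–11:29 AM = 5 h 45 min; less 30 min break → 5 h 15 min
Fri: 7:55 AM–1:02 PM = 5 h 7 min
Sat: 8:55 AM–8:02 PM = 11 h 7 min; less 30 min break → 10 h 37 min
Total: 10 h 16 min + 5 h 51 min + 5 h 20 min + 5 h 15 min + 5 h 7 min + 10 h 37 min = 42 h 26 min.

42 h 26 min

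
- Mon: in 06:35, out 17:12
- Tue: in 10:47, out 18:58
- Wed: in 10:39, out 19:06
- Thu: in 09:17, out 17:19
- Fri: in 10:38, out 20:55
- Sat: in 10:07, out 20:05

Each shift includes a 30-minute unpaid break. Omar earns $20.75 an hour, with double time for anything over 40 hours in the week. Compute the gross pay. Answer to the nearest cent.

Mon: 06:35–17:12 = 10 h 37 min; less 30 min break → 10 h 7 min
Tue: 10:47–18:58 = 8 h 11 min; less 30 min break → 7 h 41 min
Wed: 10:39–19:06 = 8 h 27 min; less 30 min break → 7 h 57 min
Thu: 09:17–17:19 = 8 h 2 min; less 30 min break → 7 h 32 min
Fri: 10:38–20:55 = 10 h 17 min; less 30 min break → 9 h 47 min
Sat: 10:07–20:05 = 9 h 58 min; less 30 min break → 9 h 28 min
Total worked: 52 h 32 min = 3152 min.
Regular 40 h 0 min = 2400 min at $20.75/h; overtime 12 h 32 min = 752 min at $41.50/h.
Pay = (2400 × $20.75 + 752 × $41.50) ÷ 60 = $1350.13.

$1350.13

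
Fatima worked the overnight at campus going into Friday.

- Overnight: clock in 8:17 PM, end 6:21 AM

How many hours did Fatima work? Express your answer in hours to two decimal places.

Overnight: 8:17 PM → midnight = 3 h 43 min; midnight → 6:21 AM = 6 h 21 min; span 10 h 4 min

10.07 hours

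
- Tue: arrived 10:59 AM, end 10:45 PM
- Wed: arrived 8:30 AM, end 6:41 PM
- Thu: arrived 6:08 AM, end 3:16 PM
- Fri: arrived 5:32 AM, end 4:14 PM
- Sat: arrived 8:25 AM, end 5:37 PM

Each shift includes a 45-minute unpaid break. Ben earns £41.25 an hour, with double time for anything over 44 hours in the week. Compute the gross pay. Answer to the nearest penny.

Tue: 10:59 AM–10:45 PM = 11 h 46 min; less 45 min break → 11 h 1 min
Wed: 8:30 AM–6:41 PM = 10 h 11 min; less 45 min break → 9 h 26 min
Thu: 6:08 AM–3:16 PM = 9 h 8 min; less 45 min break → 8 h 23 min
Fri: 5:32 AM–4:14 PM = 10 h 42 min; less 45 min break → 9 h 57 min
Sat: 8:25 AM–5:37 PM = 9 h 12 min; less 45 min break → 8 h 27 min
Total worked: 47 h 14 min = 2834 min.
Regular 44 h 0 min = 2640 min at £41.25/h; overtime 3 h 14 min = 194 min at £82.50/h.
Pay = (2640 × £41.25 + 194 × £82.50) ÷ 60 = £2081.75.

£2081.75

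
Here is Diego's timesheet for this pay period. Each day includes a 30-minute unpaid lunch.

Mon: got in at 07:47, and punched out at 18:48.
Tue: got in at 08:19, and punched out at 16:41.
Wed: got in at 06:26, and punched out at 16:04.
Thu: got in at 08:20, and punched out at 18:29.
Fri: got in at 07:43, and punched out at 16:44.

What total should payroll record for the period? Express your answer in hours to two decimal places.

Mon: 07:47–18:48 = 11 h 1 min; less 30 min break → 10 h 31 min
Tue: 08:19–16:41 = 8 h 22 min; less 30 min break → 7 h 52 min
Wed: 06:26–16:04 = 9 h 38 min; less 30 min break → 9 h 8 min
Thu: 08:20–18:29 = 10 h 9 min; less 30 min break → 9 h 39 min
Fri: 07:43–16:44 = 9 h 1 min; less 30 min break → 8 h 31 min
Total: 10 h 31 min + 7 h 52 min + 9 h 8 min + 9 h 39 min + 8 h 31 min = 45 h 41 min.

45.68 hours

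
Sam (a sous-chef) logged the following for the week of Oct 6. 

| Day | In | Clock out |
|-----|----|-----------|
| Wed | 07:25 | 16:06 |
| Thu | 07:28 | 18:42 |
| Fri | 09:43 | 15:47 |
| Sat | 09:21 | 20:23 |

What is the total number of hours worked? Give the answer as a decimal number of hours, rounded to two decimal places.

Wed: 07:25–16:06 = 8 h 41 min
Thu: 07:28–18:42 = 11 h 14 min
Fri: 09:43–15:47 = 6 h 4 min
Sat: 09:21–20:23 = 11 h 2 min
Total: 8 h 41 min + 11 h 14 min + 6 h 4 min + 11 h 2 min = 37 h 1 min.

37.02 hours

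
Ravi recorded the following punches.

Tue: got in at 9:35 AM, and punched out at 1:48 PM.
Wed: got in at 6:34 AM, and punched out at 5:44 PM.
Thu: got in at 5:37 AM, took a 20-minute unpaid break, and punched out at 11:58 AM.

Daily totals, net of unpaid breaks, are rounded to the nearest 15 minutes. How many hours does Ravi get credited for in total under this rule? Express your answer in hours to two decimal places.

Tue: 9:35 AM–1:48 PM = 4 h 13 min → rounds to 4 h 15 min
Wed: 6:34 AM–5:44 PM = 11 h 10 min → rounds to 11 h 15 min
Thu: 5:37 AM–11:58 AM = 6 h 21 min − 20 min = 6 h 1 min → rounds to 6 h 0 min
Total credited: 21 h 30 min.

21.50 hours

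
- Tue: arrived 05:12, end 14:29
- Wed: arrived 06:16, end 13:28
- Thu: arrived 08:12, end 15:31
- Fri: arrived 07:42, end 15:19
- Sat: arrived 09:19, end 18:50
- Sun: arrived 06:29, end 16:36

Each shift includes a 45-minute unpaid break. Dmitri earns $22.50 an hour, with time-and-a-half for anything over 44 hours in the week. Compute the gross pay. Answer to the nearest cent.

$1076.06

Tue: 05:12–14:29 = 9 h 17 min; less 45 min break → 8 h 32 min
Wed: 06:16–13:28 = 7 h 12 min; less 45 min break → 6 h 27 min
Thu: 08:12–15:31 = 7 h 19 min; less 45 min break → 6 h 34 min
Fri: 07:42–15:19 = 7 h 37 min; less 45 min break → 6 h 52 min
Sat: 09:19–18:50 = 9 h 31 min; less 45 min break → 8 h 46 min
Sun: 06:29–16:36 = 10 h 7 min; less 45 min break → 9 h 22 min
Total worked: 46 h 33 min = 2793 min.
Regular 44 h 0 min = 2640 min at $22.50/h; overtime 2 h 33 min = 153 min at $33.75/h.
Pay = (2640 × $22.50 + 153 × $33.75) ÷ 60 = $1076.06.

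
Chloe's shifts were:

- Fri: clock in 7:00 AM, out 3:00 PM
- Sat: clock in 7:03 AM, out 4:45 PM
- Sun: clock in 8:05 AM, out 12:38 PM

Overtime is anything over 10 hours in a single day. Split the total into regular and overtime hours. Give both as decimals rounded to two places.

Fri: 7:00 AM–3:00 PM = 8 h 0 min
Sat: 7:03 AM–4:45 PM = 9 h 42 min
Sun: 8:05 AM–12:38 PM = 4 h 33 min
Fri reg 8 h 0 min / OT 0 h 0 min; Sat reg 9 h 42 min / OT 0 h 0 min; Sun reg 4 h 33 min / OT 0 h 0 min.
Totals: regular 22 h 15 min, overtime 0 h 0 min.

Regular 22.25 hours, overtime 0.00 hours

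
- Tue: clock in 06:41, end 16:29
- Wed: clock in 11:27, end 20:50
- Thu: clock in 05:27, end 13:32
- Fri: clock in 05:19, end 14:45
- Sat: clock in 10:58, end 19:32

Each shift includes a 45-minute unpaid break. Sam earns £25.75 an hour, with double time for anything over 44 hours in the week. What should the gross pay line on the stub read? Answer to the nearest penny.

£1069.05

Tue: 06:41–16:29 = 9 h 48 min; less 45 min break → 9 h 3 min
Wed: 11:27–20:50 = 9 h 23 min; less 45 min break → 8 h 38 min
Thu: 05:27–13:32 = 8 h 5 min; less 45 min break → 7 h 20 min
Fri: 05:19–14:45 = 9 h 26 min; less 45 min break → 8 h 41 min
Sat: 10:58–19:32 = 8 h 34 min; less 45 min break → 7 h 49 min
Total worked: 41 h 31 min = 2491 min.
Regular 41 h 31 min = 2491 min at £25.75/h; overtime 0 h 0 min = 0 min at £51.50/h.
Pay = (2491 × £25.75 + 0 × £51.50) ÷ 60 = £1069.05.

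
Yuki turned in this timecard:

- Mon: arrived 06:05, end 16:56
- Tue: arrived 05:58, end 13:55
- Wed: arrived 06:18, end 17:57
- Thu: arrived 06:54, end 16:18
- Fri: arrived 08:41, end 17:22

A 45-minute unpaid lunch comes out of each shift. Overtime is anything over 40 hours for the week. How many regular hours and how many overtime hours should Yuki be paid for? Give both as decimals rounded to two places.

Mon: 06:05–16:56 = 10 h 51 min; less 45 min break → 10 h 6 min
Tue: 05:58–13:55 = 7 h 57 min; less 45 min break → 7 h 12 min
Wed: 06:18–17:57 = 11 h 39 min; less 45 min break → 10 h 54 min
Thu: 06:54–16:18 = 9 h 24 min; less 45 min break → 8 h 39 min
Fri: 08:41–17:22 = 8 h 41 min; less 45 min break → 7 h 56 min
Total worked: 44 h 47 min = 44.78 h.
Threshold 40 h → overtime 4 h 47 min, regular 40 h 0 min.

Regular 40.00 hours, overtime 4.78 hours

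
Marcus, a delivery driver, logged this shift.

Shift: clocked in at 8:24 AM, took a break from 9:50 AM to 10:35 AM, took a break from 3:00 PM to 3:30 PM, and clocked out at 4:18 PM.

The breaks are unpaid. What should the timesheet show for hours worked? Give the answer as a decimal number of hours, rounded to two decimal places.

6.65 hours

Shift: 8:24 AM–4:18 PM = 7 h 54 min; less 75 min break → 6 h 39 min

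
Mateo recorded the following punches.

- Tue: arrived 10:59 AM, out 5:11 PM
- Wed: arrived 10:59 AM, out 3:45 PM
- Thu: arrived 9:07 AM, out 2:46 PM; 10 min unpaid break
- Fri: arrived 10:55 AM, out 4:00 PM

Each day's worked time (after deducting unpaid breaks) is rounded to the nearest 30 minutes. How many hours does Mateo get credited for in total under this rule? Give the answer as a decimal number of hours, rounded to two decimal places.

Tue: 10:59 AM–5:11 PM = 6 h 12 min → rounds to 6 h 0 min
Wed: 10:59 AM–3:45 PM = 4 h 46 min → rounds to 5 h 0 min
Thu: 9:07 AM–2:46 PM = 5 h 39 min − 10 min = 5 h 29 min → rounds to 5 h 30 min
Fri: 10:55 AM–4:00 PM = 5 h 5 min → rounds to 5 h 0 min
Total credited: 21 h 30 min.

21.50 hours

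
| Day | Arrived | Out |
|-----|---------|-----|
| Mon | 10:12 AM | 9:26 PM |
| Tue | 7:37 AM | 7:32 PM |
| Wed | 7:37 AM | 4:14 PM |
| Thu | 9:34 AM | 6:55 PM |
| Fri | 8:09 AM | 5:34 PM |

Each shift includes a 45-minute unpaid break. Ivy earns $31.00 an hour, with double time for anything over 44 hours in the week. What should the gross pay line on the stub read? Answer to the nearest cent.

$1536.57

Mon: 10:12 AM–9:26 PM = 11 h 14 min; less 45 min break → 10 h 29 min
Tue: 7:37 AM–7:32 PM = 11 h 55 min; less 45 min break → 11 h 10 min
Wed: 7:37 AM–4:14 PM = 8 h 37 min; less 45 min break → 7 h 52 min
Thu: 9:34 AM–6:55 PM = 9 h 21 min; less 45 min break → 8 h 36 min
Fri: 8:09 AM–5:34 PM = 9 h 25 min; less 45 min break → 8 h 40 min
Total worked: 46 h 47 min = 2807 min.
Regular 44 h 0 min = 2640 min at $31.00/h; overtime 2 h 47 min = 167 min at $62.00/h.
Pay = (2640 × $31.00 + 167 × $62.00) ÷ 60 = $1536.57.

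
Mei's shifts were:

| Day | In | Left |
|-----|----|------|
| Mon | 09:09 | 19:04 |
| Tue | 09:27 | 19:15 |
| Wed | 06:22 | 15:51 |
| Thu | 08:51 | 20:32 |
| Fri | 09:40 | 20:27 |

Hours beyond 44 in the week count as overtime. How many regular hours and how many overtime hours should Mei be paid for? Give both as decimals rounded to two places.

Mon: 09:09–19:04 = 9 h 55 min
Tue: 09:27–19:15 = 9 h 48 min
Wed: 06:22–15:51 = 9 h 29 min
Thu: 08:51–20:32 = 11 h 41 min
Fri: 09:40–20:27 = 10 h 47 min
Total worked: 51 h 40 min = 51.67 h.
Threshold 44 h → overtime 7 h 40 min, regular 44 h 0 min.

Regular 44.00 hours, overtime 7.67 hours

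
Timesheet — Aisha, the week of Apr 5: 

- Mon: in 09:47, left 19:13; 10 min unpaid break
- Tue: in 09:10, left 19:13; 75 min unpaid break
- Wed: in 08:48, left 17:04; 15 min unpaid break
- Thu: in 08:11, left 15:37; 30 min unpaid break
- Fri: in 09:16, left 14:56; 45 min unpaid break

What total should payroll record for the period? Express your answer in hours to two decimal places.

37.93 hours

Mon: 09:47–19:13 = 9 h 26 min; less 10 min break → 9 h 16 min
Tue: 09:10–19:13 = 10 h 3 min; less 75 min break → 8 h 48 min
Wed: 08:48–17:04 = 8 h 16 min; less 15 min break → 8 h 1 min
Thu: 08:11–15:37 = 7 h 26 min; less 30 min break → 6 h 56 min
Fri: 09:16–14:56 = 5 h 40 min; less 45 min break → 4 h 55 min
Total: 9 h 16 min + 8 h 48 min + 8 h 1 min + 6 h 56 min + 4 h 55 min = 37 h 56 min.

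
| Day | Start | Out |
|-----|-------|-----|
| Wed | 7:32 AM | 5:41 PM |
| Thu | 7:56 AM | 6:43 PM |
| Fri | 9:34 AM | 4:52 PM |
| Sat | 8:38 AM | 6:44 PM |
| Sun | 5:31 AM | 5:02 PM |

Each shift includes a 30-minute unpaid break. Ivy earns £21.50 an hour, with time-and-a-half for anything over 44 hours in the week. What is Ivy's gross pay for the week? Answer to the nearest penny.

Wed: 7:32 AM–5:41 PM = 10 h 9 min; less 30 min break → 9 h 39 min
Thu: 7:56 AM–6:43 PM = 10 h 47 min; less 30 min break → 10 h 17 min
Fri: 9:34 AM–4:52 PM = 7 h 18 min; less 30 min break → 6 h 48 min
Sat: 8:38 AM–6:44 PM = 10 h 6 min; less 30 min break → 9 h 36 min
Sun: 5:31 AM–5:02 PM = 11 h 31 min; less 30 min break → 11 h 1 min
Total worked: 47 h 21 min = 2841 min.
Regular 44 h 0 min = 2640 min at £21.50/h; overtime 3 h 21 min = 201 min at £32.25/h.
Pay = (2640 × £21.50 + 201 × £32.25) ÷ 60 = £1054.04.

£1054.04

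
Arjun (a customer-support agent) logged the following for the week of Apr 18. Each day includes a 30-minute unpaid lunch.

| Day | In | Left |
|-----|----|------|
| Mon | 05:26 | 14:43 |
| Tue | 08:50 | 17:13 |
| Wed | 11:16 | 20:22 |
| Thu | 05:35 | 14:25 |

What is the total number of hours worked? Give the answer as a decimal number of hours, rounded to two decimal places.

Mon: 05:26–14:43 = 9 h 17 min; less 30 min break → 8 h 47 min
Tue: 08:50–17:13 = 8 h 23 min; less 30 min break → 7 h 53 min
Wed: 11:16–20:22 = 9 h 6 min; less 30 min break → 8 h 36 min
Thu: 05:35–14:25 = 8 h 50 min; less 30 min break → 8 h 20 min
Total: 8 h 47 min + 7 h 53 min + 8 h 36 min + 8 h 20 min = 33 h 36 min.

33.60 hours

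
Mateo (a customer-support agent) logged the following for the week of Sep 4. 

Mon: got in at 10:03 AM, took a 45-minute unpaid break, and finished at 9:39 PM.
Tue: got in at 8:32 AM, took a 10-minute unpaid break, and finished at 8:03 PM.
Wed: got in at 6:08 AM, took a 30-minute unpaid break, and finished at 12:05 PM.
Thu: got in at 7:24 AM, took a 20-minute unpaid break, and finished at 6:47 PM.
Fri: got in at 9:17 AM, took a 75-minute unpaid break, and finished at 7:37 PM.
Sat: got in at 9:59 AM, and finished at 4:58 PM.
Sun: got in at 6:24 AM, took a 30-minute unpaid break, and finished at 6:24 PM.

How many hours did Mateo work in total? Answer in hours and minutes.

Mon: 10:03 AM–9:39 PM = 11 h 36 min; less 45 min break → 10 h 51 min
Tue: 8:32 AM–8:03 PM = 11 h 31 min; less 10 min break → 11 h 21 min
Wed: 6:08 AM–12:05 PM = 5 h 57 min; less 30 min break → 5 h 27 min
Thu: 7:24 AM–6:47 PM = 11 h 23 min; less 20 min break → 11 h 3 min
Fri: 9:17 AM–7:37 PM = 10 h 20 min; less 75 min break → 9 h 5 min
Sat: 9:59 AM–4:58 PM = 6 h 59 min
Sun: 6:24 AM–6:24 PM = 12 h 0 min; less 30 min break → 11 h 30 min
Total: 10 h 51 min + 11 h 21 min + 5 h 27 min + 11 h 3 min + 9 h 5 min + 6 h 59 min + 11 h 30 min = 66 h 16 min.

66 h 16 min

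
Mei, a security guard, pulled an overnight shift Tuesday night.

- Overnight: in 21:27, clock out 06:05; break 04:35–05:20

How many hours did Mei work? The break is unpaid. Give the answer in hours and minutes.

Overnight: 21:27 → midnight = 2 h 33 min; midnight → 06:05 = 6 h 5 min; span 8 h 38 min; less 45 min break → 7 h 53 min

7 h 53 min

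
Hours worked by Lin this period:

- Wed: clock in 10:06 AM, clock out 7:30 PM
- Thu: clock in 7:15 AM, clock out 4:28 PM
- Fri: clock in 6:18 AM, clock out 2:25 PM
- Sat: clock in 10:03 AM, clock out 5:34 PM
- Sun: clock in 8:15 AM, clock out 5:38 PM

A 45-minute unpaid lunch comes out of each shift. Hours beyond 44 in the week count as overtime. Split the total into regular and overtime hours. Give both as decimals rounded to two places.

Wed: 10:06 AM–7:30 PM = 9 h 24 min; less 45 min break → 8 h 39 min
Thu: 7:15 AM–4:28 PM = 9 h 13 min; less 45 min break → 8 h 28 min
Fri: 6:18 AM–2:25 PM = 8 h 7 min; less 45 min break → 7 h 22 min
Sat: 10:03 AM–5:34 PM = 7 h 31 min; less 45 min break → 6 h 46 min
Sun: 8:15 AM–5:38 PM = 9 h 23 min; less 45 min break → 8 h 38 min
Total worked: 39 h 53 min = 39.88 h.
Threshold 44 h → overtime 0 h 0 min, regular 39 h 53 min.

Regular 39.88 hours, overtime 0.00 hours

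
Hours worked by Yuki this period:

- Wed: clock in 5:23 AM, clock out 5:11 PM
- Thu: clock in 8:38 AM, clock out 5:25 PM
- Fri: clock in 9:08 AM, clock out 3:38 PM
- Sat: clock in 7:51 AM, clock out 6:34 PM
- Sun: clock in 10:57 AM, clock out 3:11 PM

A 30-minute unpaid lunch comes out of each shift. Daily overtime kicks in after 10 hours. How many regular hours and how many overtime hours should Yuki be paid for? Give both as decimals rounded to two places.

Wed: 5:23 AM–5:11 PM = 11 h 48 min; less 30 min break → 11 h 18 min
Thu: 8:38 AM–5:25 PM = 8 h 47 min; less 30 min break → 8 h 17 min
Fri: 9:08 AM–3:38 PM = 6 h 30 min; less 30 min break → 6 h 0 min
Sat: 7:51 AM–6:34 PM = 10 h 43 min; less 30 min break → 10 h 13 min
Sun: 10:57 AM–3:11 PM = 4 h 14 min; less 30 min break → 3 h 44 min
Wed reg 10 h 0 min / OT 1 h 18 min; Thu reg 8 h 17 min / OT 0 h 0 min; Fri reg 6 h 0 min / OT 0 h 0 min; Sat reg 10 h 0 min / OT 0 h 13 min; Sun reg 3 h 44 min / OT 0 h 0 min.
Totals: regular 38 h 1 min, overtime 1 h 31 min.

Regular 38.02 hours, overtime 1.52 hours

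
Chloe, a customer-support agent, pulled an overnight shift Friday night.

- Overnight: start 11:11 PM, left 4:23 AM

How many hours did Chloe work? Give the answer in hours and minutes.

Overnight: 11:11 PM → midnight = 0 h 49 min; midnight → 4:23 AM = 4 h 23 min; span 5 h 12 min

5 h 12 min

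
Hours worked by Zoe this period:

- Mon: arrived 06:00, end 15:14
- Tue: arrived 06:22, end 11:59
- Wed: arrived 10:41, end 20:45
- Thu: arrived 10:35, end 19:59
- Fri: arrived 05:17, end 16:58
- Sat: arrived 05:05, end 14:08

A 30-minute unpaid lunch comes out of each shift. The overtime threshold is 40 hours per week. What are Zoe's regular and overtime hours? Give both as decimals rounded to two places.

Mon: 06:00–15:14 = 9 h 14 min; less 30 min break → 8 h 44 min
Tue: 06:22–11:59 = 5 h 37 min; less 30 min break → 5 h 7 min
Wed: 10:41–20:45 = 10 h 4 min; less 30 min break → 9 h 34 min
Thu: 10:35–19:59 = 9 h 24 min; less 30 min break → 8 h 54 min
Fri: 05:17–16:58 = 11 h 41 min; less 30 min break → 11 h 11 min
Sat: 05:05–14:08 = 9 h 3 min; less 30 min break → 8 h 33 min
Total worked: 52 h 3 min = 52.05 h.
Threshold 40 h → overtime 12 h 3 min, regular 40 h 0 min.

Regular 40.00 hours, overtime 12.05 hours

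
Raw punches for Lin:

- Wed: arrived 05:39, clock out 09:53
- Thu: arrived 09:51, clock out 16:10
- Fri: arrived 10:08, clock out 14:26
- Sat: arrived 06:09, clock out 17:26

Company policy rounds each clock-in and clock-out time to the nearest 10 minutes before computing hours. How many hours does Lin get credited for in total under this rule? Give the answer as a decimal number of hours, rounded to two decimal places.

26.17 hours

Wed: in 05:39→05:40, out 09:53→09:50; 4 h 10 min
Thu: in 09:51→09:50, out 16:10→16:10; 6 h 20 min
Fri: in 10:08→10:10, out 14:26→14:30; 4 h 20 min
Sat: in 06:09→06:10, out 17:26→17:30; 11 h 20 min
Total credited: 26 h 10 min.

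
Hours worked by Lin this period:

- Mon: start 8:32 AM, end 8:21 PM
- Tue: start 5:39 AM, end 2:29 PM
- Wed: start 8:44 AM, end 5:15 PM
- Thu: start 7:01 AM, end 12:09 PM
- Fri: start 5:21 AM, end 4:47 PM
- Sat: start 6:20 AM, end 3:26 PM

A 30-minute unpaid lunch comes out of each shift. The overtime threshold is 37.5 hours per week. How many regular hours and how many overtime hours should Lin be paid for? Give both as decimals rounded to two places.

Mon: 8:32 AM–8:21 PM = 11 h 49 min; less 30 min break → 11 h 19 min
Tue: 5:39 AM–2:29 PM = 8 h 50 min; less 30 min break → 8 h 20 min
Wed: 8:44 AM–5:15 PM = 8 h 31 min; less 30 min break → 8 h 1 min
Thu: 7:01 AM–12:09 PM = 5 h 8 min; less 30 min break → 4 h 38 min
Fri: 5:21 AM–4:47 PM = 11 h 26 min; less 30 min break → 10 h 56 min
Sat: 6:20 AM–3:26 PM = 9 h 6 min; less 30 min break → 8 h 36 min
Total worked: 51 h 50 min = 51.83 h.
Threshold 37.5 h → overtime 14 h 20 min, regular 37 h 30 min.

Regular 37.50 hours, overtime 14.33 hours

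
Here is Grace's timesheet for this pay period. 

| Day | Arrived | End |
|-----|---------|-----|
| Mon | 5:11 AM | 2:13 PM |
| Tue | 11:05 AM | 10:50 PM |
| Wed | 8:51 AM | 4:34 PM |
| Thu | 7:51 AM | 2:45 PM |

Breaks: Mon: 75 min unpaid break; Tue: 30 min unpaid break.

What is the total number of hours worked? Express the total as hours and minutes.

Mon: 5:11 AM–2:13 PM = 9 h 2 min; less 75 min break → 7 h 47 min
Tue: 11:05 AM–10:50 PM = 11 h 45 min; less 30 min break → 11 h 15 min
Wed: 8:51 AM–4:34 PM = 7 h 43 min
Thu: 7:51 AM–2:45 PM = 6 h 54 min
Total: 7 h 47 min + 11 h 15 min + 7 h 43 min + 6 h 54 min = 33 h 39 min.

33 h 39 min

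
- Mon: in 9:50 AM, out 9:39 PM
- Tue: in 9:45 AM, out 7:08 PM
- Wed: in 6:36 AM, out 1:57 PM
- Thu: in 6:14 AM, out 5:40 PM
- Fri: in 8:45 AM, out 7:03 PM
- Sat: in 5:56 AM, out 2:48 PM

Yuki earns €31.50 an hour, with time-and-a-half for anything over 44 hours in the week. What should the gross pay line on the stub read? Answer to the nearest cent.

Mon: 9:50 AM–9:39 PM = 11 h 49 min
Tue: 9:45 AM–7:08 PM = 9 h 23 min
Wed: 6:36 AM–1:57 PM = 7 h 21 min
Thu: 6:14 AM–5:40 PM = 11 h 26 min
Fri: 8:45 AM–7:03 PM = 10 h 18 min
Sat: 5:56 AM–2:48 PM = 8 h 52 min
Total worked: 59 h 9 min = 3549 min.
Regular 44 h 0 min = 2640 min at €31.50/h; overtime 15 h 9 min = 909 min at €47.25/h.
Pay = (2640 × €31.50 + 909 × €47.25) ÷ 60 = €2101.84.

€2101.84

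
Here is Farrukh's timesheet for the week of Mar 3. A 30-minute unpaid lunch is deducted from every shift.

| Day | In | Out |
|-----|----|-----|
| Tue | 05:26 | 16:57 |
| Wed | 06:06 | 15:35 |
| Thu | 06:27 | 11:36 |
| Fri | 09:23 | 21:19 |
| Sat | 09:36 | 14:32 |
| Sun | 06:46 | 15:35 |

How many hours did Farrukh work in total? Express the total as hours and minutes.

48 h 50 min

Tue: 05:26–16:57 = 11 h 31 min; less 30 min break → 11 h 1 min
Wed: 06:06–15:35 = 9 h 29 min; less 30 min break → 8 h 59 min
Thu: 06:27–11:36 = 5 h 9 min; less 30 min break → 4 h 39 min
Fri: 09:23–21:19 = 11 h 56 min; less 30 min break → 11 h 26 min
Sat: 09:36–14:32 = 4 h 56 min; less 30 min break → 4 h 26 min
Sun: 06:46–15:35 = 8 h 49 min; less 30 min break → 8 h 19 min
Total: 11 h 1 min + 8 h 59 min + 4 h 39 min + 11 h 26 min + 4 h 26 min + 8 h 19 min = 48 h 50 min.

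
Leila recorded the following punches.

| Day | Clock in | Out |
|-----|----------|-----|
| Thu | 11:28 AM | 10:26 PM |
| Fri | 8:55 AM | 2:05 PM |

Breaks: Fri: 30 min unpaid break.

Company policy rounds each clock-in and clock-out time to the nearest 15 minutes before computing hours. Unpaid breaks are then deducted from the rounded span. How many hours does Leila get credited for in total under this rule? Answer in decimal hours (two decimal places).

15.50 hours

Thu: in 11:28 AM→11:30 AM, out 10:26 PM→10:30 PM; 11 h 0 min
Fri: in 8:55 AM→9:00 AM, out 2:05 PM→2:00 PM; 5 h 0 min − 30 min = 4 h 30 min
Total credited: 15 h 30 min.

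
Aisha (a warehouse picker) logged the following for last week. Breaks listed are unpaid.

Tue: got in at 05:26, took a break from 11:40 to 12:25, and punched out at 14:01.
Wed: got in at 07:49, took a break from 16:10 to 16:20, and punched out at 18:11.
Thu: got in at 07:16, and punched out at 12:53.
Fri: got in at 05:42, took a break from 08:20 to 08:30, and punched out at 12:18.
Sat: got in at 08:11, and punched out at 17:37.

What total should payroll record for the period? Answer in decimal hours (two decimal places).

Tue: 05:26–14:01 = 8 h 35 min; less 45 min break → 7 h 50 min
Wed: 07:49–18:11 = 10 h 22 min; less 10 min break → 10 h 12 min
Thu: 07:16–12:53 = 5 h 37 min
Fri: 05:42–12:18 = 6 h 36 min; less 10 min break → 6 h 26 min
Sat: 08:11–17:37 = 9 h 26 min
Total: 7 h 50 min + 10 h 12 min + 5 h 37 min + 6 h 26 min + 9 h 26 min = 39 h 31 min.

39.52 hours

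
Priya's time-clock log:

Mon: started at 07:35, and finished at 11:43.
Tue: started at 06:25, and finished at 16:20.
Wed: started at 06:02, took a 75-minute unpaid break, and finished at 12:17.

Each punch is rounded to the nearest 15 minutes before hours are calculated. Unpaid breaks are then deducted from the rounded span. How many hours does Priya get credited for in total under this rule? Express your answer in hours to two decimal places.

19.00 hours

Mon: in 07:35→07:30, out 11:43→11:45; 4 h 15 min
Tue: in 06:25→06:30, out 16:20→16:15; 9 h 45 min
Wed: in 06:02→06:00, out 12:17→12:15; 6 h 15 min − 75 min = 5 h 0 min
Total credited: 19 h 0 min.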